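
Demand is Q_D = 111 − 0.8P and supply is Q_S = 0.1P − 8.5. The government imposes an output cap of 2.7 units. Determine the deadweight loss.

In inverse form: demand P = 138.75 − 1.25Q, supply P = 85 + 10Q.
Competitive equilibrium: 138.75 − 1.25Q = 85 + 10Q → Q* = 4.7778, P* = 132.7778.
At Q = 2.7: demand price = 138.75 − 1.25·2.7 = 135.375; supply price = 85 + 10·2.7 = 112.
ΔQ = 4.7778 − 2.7 = 2.0778; wedge = 135.375 − 112 = 23.375.
Welfare loss = ½ × 2.0778 × 23.375 = 24.28.

24.28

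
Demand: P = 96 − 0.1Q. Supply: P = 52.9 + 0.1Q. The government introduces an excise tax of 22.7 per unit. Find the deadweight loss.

1288.225

Competitive equilibrium: 96 − 0.1Q = 52.9 + 0.1Q → Q* = 215.5, P* = 74.45.
With the tax, the buyer price exceeds the seller price by 22.7: (96 − 0.1Q) − (52.9 + 0.1Q) = 22.7 → Q' = 102.
ΔQ = 215.5 − 102 = 113.5; the wedge equals the tax, 22.7.
DWL = ½ × 113.5 × 22.7 = 1288.225.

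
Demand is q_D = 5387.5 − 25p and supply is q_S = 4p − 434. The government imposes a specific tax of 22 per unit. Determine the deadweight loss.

In inverse form: demand p = 215.5 − 0.04q, supply p = 108.5 + 0.25q.
Competitive equilibrium: 215.5 − 0.04q = 108.5 + 0.25q → q* = 368.9655, p* = 200.7414.
With the tax, the buyer price exceeds the seller price by 22: (215.5 − 0.04q) − (108.5 + 0.25q) = 22 → q' = 293.1034.
Δq = 368.9655 − 293.1034 = 75.8621; the wedge equals the tax, 22.
Welfare loss = ½ × 75.8621 × 22 = 834.48.

834.48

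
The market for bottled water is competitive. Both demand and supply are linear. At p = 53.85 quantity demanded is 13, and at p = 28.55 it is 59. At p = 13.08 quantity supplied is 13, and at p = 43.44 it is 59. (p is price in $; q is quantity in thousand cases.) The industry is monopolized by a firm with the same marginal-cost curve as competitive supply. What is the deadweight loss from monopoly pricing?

Demand slope = (28.55 − 53.85)/(59 − 13) = −0.55, so p = 61 − 0.55q.
Supply slope = (43.44 − 13.08)/(59 − 13) = 0.66, so p = 4.5 + 0.66q.
Competitive equilibrium: 61 − 0.55q = 4.5 + 0.66q → q* = 46.6942, p* = 35.3182.
Marginal revenue: MR = 61 − 1.1q. Set MR = MC: 61 − 1.1q = 4.5 + 0.66q → q_m = 32.1023.
Price p_m = 61 − 0.55·32.1023 = 43.3437; MC(q_m) = 4.5 + 0.66·32.1023 = 25.6875.
Competitive q* = 46.6942, so Δq = 14.5919; wedge = 43.3437 − 25.6875 = 17.6562.
DWL = ½ × 14.5919 × 17.6562 = $128.82 thousand.

$128.82 thousand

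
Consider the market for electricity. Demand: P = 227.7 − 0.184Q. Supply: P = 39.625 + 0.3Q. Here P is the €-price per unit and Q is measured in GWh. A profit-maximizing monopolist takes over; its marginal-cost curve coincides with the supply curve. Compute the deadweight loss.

€2772.49

Competitive equilibrium: 227.7 − 0.184Q = 39.625 + 0.3Q → Q* = 388.5847, P* = 156.2004.
Marginal revenue: MR = 227.7 − 0.368Q. Set MR = MC: 227.7 − 0.368Q = 39.625 + 0.3Q → Q_m = 281.5494.
Price P_m = 227.7 − 0.184·281.5494 = 175.8949; MC(Q_m) = 39.625 + 0.3·281.5494 = 124.0898.
Competitive Q* = 388.5847, so ΔQ = 107.0353; wedge = 175.8949 − 124.0898 = 51.8051.
Deadweight loss = ½ × 107.0353 × 51.8051 = €2772.49.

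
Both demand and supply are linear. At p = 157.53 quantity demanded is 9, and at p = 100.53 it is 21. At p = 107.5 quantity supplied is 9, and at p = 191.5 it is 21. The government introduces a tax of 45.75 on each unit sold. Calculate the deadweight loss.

Demand slope = (100.53 − 157.53)/(21 − 9) = −4.75, so p = 200.28 − 4.75q.
Supply slope = (191.5 − 107.5)/(21 − 9) = 7, so p = 44.5 + 7q.
Competitive equilibrium: 200.28 − 4.75q = 44.5 + 7q → q* = 13.2579, p* = 137.3051.
With the tax, the buyer price exceeds the seller price by 45.75: (200.28 − 4.75q) − (44.5 + 7q) = 45.75 → q' = 9.3643.
Δq = 13.2579 − 9.3643 = 3.8936; the wedge equals the tax, 45.75.
Deadweight loss = ½ × 3.8936 × 45.75 = 89.07.

89.07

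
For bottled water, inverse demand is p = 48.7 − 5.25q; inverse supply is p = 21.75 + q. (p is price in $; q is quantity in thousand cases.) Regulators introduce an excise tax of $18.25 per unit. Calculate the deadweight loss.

Competitive equilibrium: 48.7 − 5.25q = 21.75 + q → q* = 4.312, p* = 26.062.
With the tax, the buyer price exceeds the seller price by 18.25: (48.7 − 5.25q) − (21.75 + q) = 18.25 → q' = 1.392.
Δq = 4.312 − 1.392 = 2.92; the wedge equals the tax, 18.25.
DWL = ½ × 2.92 × 18.25 = $26.645 thousand.

$26.645 thousand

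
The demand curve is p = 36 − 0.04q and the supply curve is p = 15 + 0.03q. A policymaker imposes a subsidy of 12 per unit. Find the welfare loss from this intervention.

1028.57

Competitive equilibrium: 36 − 0.04q = 15 + 0.03q → q* = 300, p* = 24.
The subsidy lowers effective supply by 12: p = 3 + 0.03q.
New quantity: 36 − 0.04q = 3 + 0.03q → q' = 471.4286.
Overproduction Δq = 471.4286 − 300 = 171.4286; wedge = subsidy = 12.
DWL = ½ × 171.4286 × 12 = 1028.57.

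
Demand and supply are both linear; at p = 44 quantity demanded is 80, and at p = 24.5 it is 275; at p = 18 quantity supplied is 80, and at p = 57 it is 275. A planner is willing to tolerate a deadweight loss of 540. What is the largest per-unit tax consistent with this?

18

Demand slope = (24.5 − 44)/(275 − 80) = −0.1, so p = 52 − 0.1q.
Supply slope = (57 − 18)/(275 − 80) = 0.2, so p = 2 + 0.2q.
Competitive equilibrium: 52 − 0.1q = 2 + 0.2q → q* = 166.6667, p* = 35.3333.
A tax t gives Δq = t/0.3 and wedge t, so DWL = t²/0.6.
t²/0.6 = 540 → t² = 324 → t = 18.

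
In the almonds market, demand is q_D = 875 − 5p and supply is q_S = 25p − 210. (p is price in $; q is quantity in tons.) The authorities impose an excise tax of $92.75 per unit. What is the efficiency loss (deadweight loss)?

$17922.01

In inverse form: demand p = 175 − 0.2q, supply p = 8.4 + 0.04q.
Competitive equilibrium: 175 − 0.2q = 8.4 + 0.04q → q* = 694.1667, p* = 36.1667.
With the tax, the buyer price exceeds the seller price by 92.75: (175 − 0.2q) − (8.4 + 0.04q) = 92.75 → q' = 307.7083.
Δq = 694.1667 − 307.7083 = 386.4584; the wedge equals the tax, 92.75.
Welfare loss = ½ × 386.4584 × 92.75 = $17922.01.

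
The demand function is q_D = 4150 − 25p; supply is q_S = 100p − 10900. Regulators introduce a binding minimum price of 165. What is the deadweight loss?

In inverse form: demand p = 166 − 0.04q, supply p = 109 + 0.01q.
Competitive equilibrium: 166 − 0.04q = 109 + 0.01q → q* = 1140, p* = 120.4.
At the floor p = 165, quantity demanded = (166 − 165)/0.04 = 25.
Sellers' marginal cost at q' = 25: 109 + 0.01·25 = 109.25.
Δq = 1140 − 25 = 1115; wedge = 165 − 109.25 = 55.75.
Deadweight loss = ½ × 1115 × 55.75 = 31080.625.

31080.625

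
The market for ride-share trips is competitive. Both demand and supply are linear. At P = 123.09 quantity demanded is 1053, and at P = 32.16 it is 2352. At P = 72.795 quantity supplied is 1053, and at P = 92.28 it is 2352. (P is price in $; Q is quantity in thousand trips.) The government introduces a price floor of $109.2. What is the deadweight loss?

$6573.35 thousand

Demand slope = (32.16 − 123.09)/(2352 − 1053) = −0.07, so P = 196.8 − 0.07Q.
Supply slope = (92.28 − 72.795)/(2352 − 1053) = 0.015, so P = 57 + 0.015Q.
Competitive equilibrium: 196.8 − 0.07Q = 57 + 0.015Q → Q* = 1644.7059, P* = 81.6706.
At the floor P = 109.2, quantity demanded = (196.8 − 109.2)/0.07 = 1251.4286.
Sellers' marginal cost at Q' = 1251.4286: 57 + 0.015·1251.4286 = 75.7714.
ΔQ = 1644.7059 − 1251.4286 = 393.2773; wedge = 109.2 − 75.7714 = 33.4286.
Deadweight loss = ½ × 393.2773 × 33.4286 = $6573.35 thousand.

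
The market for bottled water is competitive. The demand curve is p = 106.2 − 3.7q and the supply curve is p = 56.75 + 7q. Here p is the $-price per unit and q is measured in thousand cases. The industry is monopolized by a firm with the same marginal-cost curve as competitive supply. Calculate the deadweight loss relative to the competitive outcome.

$7.54 thousand

Competitive equilibrium: 106.2 − 3.7q = 56.75 + 7q → q* = 4.6215, p* = 89.1005.
Marginal revenue: MR = 106.2 − 7.4q. Set MR = MC: 106.2 − 7.4q = 56.75 + 7q → q_m = 3.434.
Price p_m = 106.2 − 3.7·3.434 = 93.4942; MC(q_m) = 56.75 + 7·3.434 = 80.788.
Competitive q* = 4.6215, so Δq = 1.1875; wedge = 93.4942 − 80.788 = 12.7062.
The triangle = ½ × 1.1875 × 12.7062 = $7.54 thousand.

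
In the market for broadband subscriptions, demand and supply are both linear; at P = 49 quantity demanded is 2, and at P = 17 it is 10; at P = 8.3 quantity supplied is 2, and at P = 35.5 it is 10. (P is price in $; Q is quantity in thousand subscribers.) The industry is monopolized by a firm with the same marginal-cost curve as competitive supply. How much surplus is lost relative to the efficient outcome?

Demand slope = (17 − 49)/(10 − 2) = −4, so P = 57 − 4Q.
Supply slope = (35.5 − 8.3)/(10 − 2) = 3.4, so P = 1.5 + 3.4Q.
Competitive equilibrium: 57 − 4Q = 1.5 + 3.4Q → Q* = 7.5, P* = 27.
Marginal revenue: MR = 57 − 8Q. Set MR = MC: 57 − 8Q = 1.5 + 3.4Q → Q_m = 4.8684.
Price P_m = 57 − 4·4.8684 = 37.5264; MC(Q_m) = 1.5 + 3.4·4.8684 = 18.0526.
Competitive Q* = 7.5, so ΔQ = 2.6316; wedge = 37.5264 − 18.0526 = 19.4738.
Deadweight loss = ½ × 2.6316 × 19.4738 = $25.62 thousand.

$25.62 thousand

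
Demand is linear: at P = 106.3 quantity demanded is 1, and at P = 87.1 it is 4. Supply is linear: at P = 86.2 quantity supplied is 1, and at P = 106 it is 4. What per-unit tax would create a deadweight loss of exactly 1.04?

Demand slope = (87.1 − 106.3)/(4 − 1) = −6.4, so P = 112.7 − 6.4Q.
Supply slope = (106 − 86.2)/(4 − 1) = 6.6, so P = 79.6 + 6.6Q.
Competitive equilibrium: 112.7 − 6.4Q = 79.6 + 6.6Q → Q* = 2.5462, P* = 96.4046.
A tax t gives ΔQ = t/13 and wedge t, so DWL = t²/26.
t²/26 = 1.04 → t² = 27.04 → t = 5.2.

5.2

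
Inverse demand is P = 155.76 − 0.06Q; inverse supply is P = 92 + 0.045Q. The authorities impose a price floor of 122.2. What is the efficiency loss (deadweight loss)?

Competitive equilibrium: 155.76 − 0.06Q = 92 + 0.045Q → Q* = 607.2381, P* = 119.3257.
At the floor P = 122.2, quantity demanded = (155.76 − 122.2)/0.06 = 559.3333.
Sellers' marginal cost at Q' = 559.3333: 92 + 0.045·559.3333 = 117.17.
ΔQ = 607.2381 − 559.3333 = 47.9048; wedge = 122.2 − 117.17 = 5.03.
DWL = ½ × 47.9048 × 5.03 = 120.48.

120.48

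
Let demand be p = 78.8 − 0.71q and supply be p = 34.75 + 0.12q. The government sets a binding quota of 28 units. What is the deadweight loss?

260.88

Competitive equilibrium: 78.8 − 0.71q = 34.75 + 0.12q → q* = 53.0723, p* = 41.1187.
At q = 28: demand price = 78.8 − 0.71·28 = 58.92; supply price = 34.75 + 0.12·28 = 38.11.
Δq = 53.0723 − 28 = 25.0723; wedge = 58.92 − 38.11 = 20.81.
The triangle = ½ × 25.0723 × 20.81 = 260.88.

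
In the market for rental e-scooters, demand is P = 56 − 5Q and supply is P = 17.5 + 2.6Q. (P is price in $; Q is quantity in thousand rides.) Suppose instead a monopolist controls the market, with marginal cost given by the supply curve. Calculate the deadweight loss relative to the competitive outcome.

Competitive equilibrium: 56 − 5Q = 17.5 + 2.6Q → Q* = 5.0658, P* = 30.6711.
Marginal revenue: MR = 56 − 10Q. Set MR = MC: 56 − 10Q = 17.5 + 2.6Q → Q_m = 3.0556.
Price P_m = 56 − 5·3.0556 = 40.722; MC(Q_m) = 17.5 + 2.6·3.0556 = 25.4446.
Competitive Q* = 5.0658, so ΔQ = 2.0102; wedge = 40.722 − 25.4446 = 15.2774.
The triangle = ½ × 2.0102 × 15.2774 = $15.36 thousand.

$15.36 thousand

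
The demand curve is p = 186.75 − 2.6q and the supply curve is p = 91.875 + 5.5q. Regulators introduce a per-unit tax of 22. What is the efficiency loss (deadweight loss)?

29.88

Competitive equilibrium: 186.75 − 2.6q = 91.875 + 5.5q → q* = 11.713, p* = 156.2963.
With the tax, the buyer price exceeds the seller price by 22: (186.75 − 2.6q) − (91.875 + 5.5q) = 22 → q' = 8.9969.
Δq = 11.713 − 8.9969 = 2.7161; the wedge equals the tax, 22.
DWL = ½ × 2.7161 × 22 = 29.88.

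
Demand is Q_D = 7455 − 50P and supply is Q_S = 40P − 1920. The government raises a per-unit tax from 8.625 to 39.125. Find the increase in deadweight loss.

16181.94

In inverse form: demand P = 149.1 − 0.02Q, supply P = 48 + 0.025Q.
Competitive equilibrium: 149.1 − 0.02Q = 48 + 0.025Q → Q* = 2246.6667, P* = 104.1667.
For a per-unit tax t: ΔQ = t/0.045, so DWL = ½·t·(t/0.045) = t²/0.09.
At t = 8.625: DWL = 826.563. At t = 39.125: DWL = 17008.507.
Increase = 17008.507 − 826.563 = 16181.94.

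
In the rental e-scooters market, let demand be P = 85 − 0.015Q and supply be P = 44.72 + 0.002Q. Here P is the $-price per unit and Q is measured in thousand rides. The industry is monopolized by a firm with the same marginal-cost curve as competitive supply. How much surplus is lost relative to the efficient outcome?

Competitive equilibrium: 85 − 0.015Q = 44.72 + 0.002Q → Q* = 2369.41176, P* = 49.45882.
Marginal revenue: MR = 85 − 0.03Q. Set MR = MC: 85 − 0.03Q = 44.72 + 0.002Q → Q_m = 1258.75.
Price P_m = 85 − 0.015·1258.75 = 66.11875; MC(Q_m) = 44.72 + 0.002·1258.75 = 47.2375.
Competitive Q* = 2369.41176, so ΔQ = 1110.66176; wedge = 66.11875 − 47.2375 = 18.88125.
Deadweight loss = ½ × 1110.66176 × 18.88125 = $10485.34 thousand.

$10485.34 thousand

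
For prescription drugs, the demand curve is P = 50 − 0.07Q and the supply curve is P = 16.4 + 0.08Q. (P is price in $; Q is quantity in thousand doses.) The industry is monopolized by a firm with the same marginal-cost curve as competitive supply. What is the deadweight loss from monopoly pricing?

$380.99 thousand

Competitive equilibrium: 50 − 0.07Q = 16.4 + 0.08Q → Q* = 224, P* = 34.32.
Marginal revenue: MR = 50 − 0.14Q. Set MR = MC: 50 − 0.14Q = 16.4 + 0.08Q → Q_m = 152.72727.
Price P_m = 50 − 0.07·152.72727 = 39.30909; MC(Q_m) = 16.4 + 0.08·152.72727 = 28.61818.
Competitive Q* = 224, so ΔQ = 71.27273; wedge = 39.30909 − 28.61818 = 10.69091.
DWL = ½ × 71.27273 × 10.69091 = $380.99 thousand.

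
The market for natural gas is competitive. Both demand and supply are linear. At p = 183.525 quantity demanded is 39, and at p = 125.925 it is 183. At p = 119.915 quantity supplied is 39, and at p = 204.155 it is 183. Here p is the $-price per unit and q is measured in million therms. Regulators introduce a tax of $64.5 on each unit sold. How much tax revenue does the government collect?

$2457.22 million

Demand slope = (125.925 − 183.525)/(183 − 39) = −0.4, so p = 199.125 − 0.4q.
Supply slope = (204.155 − 119.915)/(183 − 39) = 0.585, so p = 97.1 + 0.585q.
Competitive equilibrium: 199.125 − 0.4q = 97.1 + 0.585q → q* = 103.5787, p* = 157.6935.
With the tax, the buyer price exceeds the seller price by 64.5: (199.125 − 0.4q) − (97.1 + 0.585q) = 64.5 → q' = 38.0964.
Tax revenue = 64.5 × 38.0964 = $2457.22 million.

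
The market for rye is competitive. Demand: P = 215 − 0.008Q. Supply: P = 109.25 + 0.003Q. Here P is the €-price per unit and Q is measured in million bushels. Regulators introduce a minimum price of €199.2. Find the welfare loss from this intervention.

Competitive equilibrium: 215 − 0.008Q = 109.25 + 0.003Q → Q* = 9613.6364, P* = 138.0909.
At the floor P = 199.2, quantity demanded = (215 − 199.2)/0.008 = 1975.
Sellers' marginal cost at Q' = 1975: 109.25 + 0.003·1975 = 115.175.
ΔQ = 9613.6364 − 1975 = 7638.6364; wedge = 199.2 − 115.175 = 84.025.
DWL = ½ × 7638.6364 × 84.025 = €320918.21 million.

€320918.21 million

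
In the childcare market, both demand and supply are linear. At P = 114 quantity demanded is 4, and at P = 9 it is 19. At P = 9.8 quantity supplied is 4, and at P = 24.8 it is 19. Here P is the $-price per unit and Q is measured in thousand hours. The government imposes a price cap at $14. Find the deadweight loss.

$311.52 thousand

Demand slope = (9 − 114)/(19 − 4) = −7, so P = 142 − 7Q.
Supply slope = (24.8 − 9.8)/(19 − 4) = 1, so P = 5.8 + Q.
Competitive equilibrium: 142 − 7Q = 5.8 + Q → Q* = 17.025, P* = 22.825.
At the ceiling P = 14, quantity supplied = (14 − 5.8)/1 = 8.2.
Willingness to pay at Q' = 8.2: 142 − 7·8.2 = 84.6.
ΔQ = 17.025 − 8.2 = 8.825; wedge = 84.6 − 14 = 70.6.
DWL = ½ × 8.825 × 70.6 = $311.52 thousand.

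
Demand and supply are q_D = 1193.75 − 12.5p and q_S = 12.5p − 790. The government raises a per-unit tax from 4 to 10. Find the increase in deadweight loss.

262.50

In inverse form: demand p = 95.5 − 0.08q, supply p = 63.2 + 0.08q.
Competitive equilibrium: 95.5 − 0.08q = 63.2 + 0.08q → q* = 201.875, p* = 79.35.
For a per-unit tax t: Δq = t/0.16, so DWL = ½·t·(t/0.16) = t²/0.32.
At t = 4: DWL = 50. At t = 10: DWL = 312.5.
Increase = 312.5 − 50 = 262.50.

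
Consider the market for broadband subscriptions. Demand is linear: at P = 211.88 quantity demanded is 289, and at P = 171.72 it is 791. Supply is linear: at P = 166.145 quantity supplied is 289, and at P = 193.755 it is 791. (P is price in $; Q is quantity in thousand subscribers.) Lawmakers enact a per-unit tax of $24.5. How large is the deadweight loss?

$2223.15 thousand

Demand slope = (171.72 − 211.88)/(791 − 289) = −0.08, so P = 235 − 0.08Q.
Supply slope = (193.755 − 166.145)/(791 − 289) = 0.055, so P = 150.25 + 0.055Q.
Competitive equilibrium: 235 − 0.08Q = 150.25 + 0.055Q → Q* = 627.7778, P* = 184.7778.
With the tax, the buyer price exceeds the seller price by 24.5: (235 − 0.08Q) − (150.25 + 0.055Q) = 24.5 → Q' = 446.2963.
ΔQ = 627.7778 − 446.2963 = 181.4815; the wedge equals the tax, 24.5.
Welfare loss = ½ × 181.4815 × 24.5 = $2223.15 thousand.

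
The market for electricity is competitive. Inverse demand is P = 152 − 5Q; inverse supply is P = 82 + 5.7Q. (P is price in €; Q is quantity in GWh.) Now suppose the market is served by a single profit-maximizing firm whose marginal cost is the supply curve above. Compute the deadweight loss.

€23.22

Competitive equilibrium: 152 − 5Q = 82 + 5.7Q → Q* = 6.5421, P* = 119.2897.
Marginal revenue: MR = 152 − 10Q. Set MR = MC: 152 − 10Q = 82 + 5.7Q → Q_m = 4.4586.
Price P_m = 152 − 5·4.4586 = 129.707; MC(Q_m) = 82 + 5.7·4.4586 = 107.414.
Competitive Q* = 6.5421, so ΔQ = 2.0835; wedge = 129.707 − 107.414 = 22.293.
DWL = ½ × 2.0835 × 22.293 = €23.22.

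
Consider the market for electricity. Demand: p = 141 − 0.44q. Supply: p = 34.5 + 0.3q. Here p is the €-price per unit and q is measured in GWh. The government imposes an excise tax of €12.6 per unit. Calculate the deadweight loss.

Competitive equilibrium: 141 − 0.44q = 34.5 + 0.3q → q* = 143.9189, p* = 77.6757.
With the tax, the buyer price exceeds the seller price by 12.6: (141 − 0.44q) − (34.5 + 0.3q) = 12.6 → q' = 126.8919.
Δq = 143.9189 − 126.8919 = 17.027; the wedge equals the tax, 12.6.
DWL = ½ × 17.027 × 12.6 = €107.27.

€107.27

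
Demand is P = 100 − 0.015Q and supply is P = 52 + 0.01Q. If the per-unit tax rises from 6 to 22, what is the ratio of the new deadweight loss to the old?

Competitive equilibrium: 100 − 0.015Q = 52 + 0.01Q → Q* = 1920, P* = 71.2.
For a per-unit tax t: ΔQ = t/0.025, so DWL = ½·t·(t/0.025) = t²/0.05.
At t = 6: DWL = 720. At t = 22: DWL = 9680.
Ratio = (22/6)² = 13.444.

13.444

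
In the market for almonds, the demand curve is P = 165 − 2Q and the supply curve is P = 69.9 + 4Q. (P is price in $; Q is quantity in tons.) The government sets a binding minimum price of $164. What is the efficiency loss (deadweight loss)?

$706.87

Competitive equilibrium: 165 − 2Q = 69.9 + 4Q → Q* = 15.85, P* = 133.3.
At the floor P = 164, quantity demanded = (165 − 164)/2 = 0.5.
Sellers' marginal cost at Q' = 0.5: 69.9 + 4·0.5 = 71.9.
ΔQ = 15.85 − 0.5 = 15.35; wedge = 164 − 71.9 = 92.1.
The triangle = ½ × 15.35 × 92.1 = $706.87.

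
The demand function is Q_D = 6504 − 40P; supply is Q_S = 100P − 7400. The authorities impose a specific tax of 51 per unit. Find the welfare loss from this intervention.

37157.14

In inverse form: demand P = 162.6 − 0.025Q, supply P = 74 + 0.01Q.
Competitive equilibrium: 162.6 − 0.025Q = 74 + 0.01Q → Q* = 2531.4286, P* = 99.3143.
With the tax, the buyer price exceeds the seller price by 51: (162.6 − 0.025Q) − (74 + 0.01Q) = 51 → Q' = 1074.2857.
ΔQ = 2531.4286 − 1074.2857 = 1457.1429; the wedge equals the tax, 51.
The triangle = ½ × 1457.1429 × 51 = 37157.14.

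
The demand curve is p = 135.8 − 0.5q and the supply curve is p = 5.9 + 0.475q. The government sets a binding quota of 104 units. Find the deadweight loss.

Competitive equilibrium: 135.8 − 0.5q = 5.9 + 0.475q → q* = 133.2308, p* = 69.1846.
At q = 104: demand price = 135.8 − 0.5·104 = 83.8; supply price = 5.9 + 0.475·104 = 55.3.
Δq = 133.2308 − 104 = 29.2308; wedge = 83.8 − 55.3 = 28.5.
DWL = ½ × 29.2308 × 28.5 = 416.54.

416.54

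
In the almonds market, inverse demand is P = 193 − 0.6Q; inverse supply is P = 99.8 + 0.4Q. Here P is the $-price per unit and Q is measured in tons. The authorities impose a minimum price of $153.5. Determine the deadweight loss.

Competitive equilibrium: 193 − 0.6Q = 99.8 + 0.4Q → Q* = 93.2, P* = 137.08.
At the floor P = 153.5, quantity demanded = (193 − 153.5)/0.6 = 65.8333.
Sellers' marginal cost at Q' = 65.8333: 99.8 + 0.4·65.8333 = 126.1333.
ΔQ = 93.2 − 65.8333 = 27.3667; wedge = 153.5 − 126.1333 = 27.3667.
Deadweight loss = ½ × 27.3667 × 27.3667 = $374.47.

$374.47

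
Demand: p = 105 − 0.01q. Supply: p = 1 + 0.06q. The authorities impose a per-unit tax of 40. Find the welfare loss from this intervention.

11428.57

Competitive equilibrium: 105 − 0.01q = 1 + 0.06q → q* = 1485.7143, p* = 90.1429.
With the tax, the buyer price exceeds the seller price by 40: (105 − 0.01q) − (1 + 0.06q) = 40 → q' = 914.2857.
Δq = 1485.7143 − 914.2857 = 571.4286; the wedge equals the tax, 40.
Deadweight loss = ½ × 571.4286 × 40 = 11428.57.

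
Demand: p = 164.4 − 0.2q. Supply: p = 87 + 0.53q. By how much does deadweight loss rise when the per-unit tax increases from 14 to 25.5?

311.13

Competitive equilibrium: 164.4 − 0.2q = 87 + 0.53q → q* = 106.0274, p* = 143.1945.
For a per-unit tax t: Δq = t/0.73, so DWL = ½·t·(t/0.73) = t²/1.46.
At t = 14: DWL = 134.247. At t = 25.5: DWL = 445.377.
Increase = 445.377 − 134.247 = 311.13.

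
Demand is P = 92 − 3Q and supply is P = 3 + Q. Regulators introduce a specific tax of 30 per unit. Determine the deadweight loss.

Competitive equilibrium: 92 − 3Q = 3 + Q → Q* = 22.25, P* = 25.25.
With the tax, the buyer price exceeds the seller price by 30: (92 − 3Q) − (3 + Q) = 30 → Q' = 14.75.
ΔQ = 22.25 − 14.75 = 7.5; the wedge equals the tax, 30.
DWL = ½ × 7.5 × 30 = 112.50.

112.50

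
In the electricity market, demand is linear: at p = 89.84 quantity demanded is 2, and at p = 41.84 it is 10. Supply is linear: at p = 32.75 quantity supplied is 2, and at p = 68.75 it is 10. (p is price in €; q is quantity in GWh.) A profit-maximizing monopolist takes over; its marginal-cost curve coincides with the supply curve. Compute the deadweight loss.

Demand slope = (41.84 − 89.84)/(10 − 2) = −6, so p = 101.84 − 6q.
Supply slope = (68.75 − 32.75)/(10 − 2) = 4.5, so p = 23.75 + 4.5q.
Competitive equilibrium: 101.84 − 6q = 23.75 + 4.5q → q* = 7.4371, p* = 57.2171.
Marginal revenue: MR = 101.84 − 12q. Set MR = MC: 101.84 − 12q = 23.75 + 4.5q → q_m = 4.7327.
Price p_m = 101.84 − 6·4.7327 = 73.4438; MC(q_m) = 23.75 + 4.5·4.7327 = 45.0472.
Competitive q* = 7.4371, so Δq = 2.7044; wedge = 73.4438 − 45.0472 = 28.3966.
Deadweight loss = ½ × 2.7044 × 28.3966 = €38.40.

€38.40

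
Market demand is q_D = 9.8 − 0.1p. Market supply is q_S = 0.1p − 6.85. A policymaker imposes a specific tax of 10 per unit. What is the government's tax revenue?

In inverse form: demand p = 98 − 10q, supply p = 68.5 + 10q.
Competitive equilibrium: 98 − 10q = 68.5 + 10q → q* = 1.475, p* = 83.25.
With the tax, the buyer price exceeds the seller price by 10: (98 − 10q) − (68.5 + 10q) = 10 → q' = 0.975.
Tax revenue = 10 × 0.975 = 9.75.

9.75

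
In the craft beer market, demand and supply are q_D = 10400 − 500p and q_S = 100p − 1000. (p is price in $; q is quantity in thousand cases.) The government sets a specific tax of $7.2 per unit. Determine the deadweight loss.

$2160 thousand

In inverse form: demand p = 20.8 − 0.002q, supply p = 10 + 0.01q.
Competitive equilibrium: 20.8 − 0.002q = 10 + 0.01q → q* = 900, p* = 19.
With the tax, the buyer price exceeds the seller price by 7.2: (20.8 − 0.002q) − (10 + 0.01q) = 7.2 → q' = 300.
Δq = 900 − 300 = 600; the wedge equals the tax, 7.2.
Deadweight loss = ½ × 600 × 7.2 = $2160 thousand.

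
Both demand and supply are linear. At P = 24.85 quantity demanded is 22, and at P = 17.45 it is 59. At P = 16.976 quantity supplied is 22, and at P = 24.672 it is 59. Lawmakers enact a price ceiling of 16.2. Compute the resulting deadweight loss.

Demand slope = (17.45 − 24.85)/(59 − 22) = −0.2, so P = 29.25 − 0.2Q.
Supply slope = (24.672 − 16.976)/(59 − 22) = 0.208, so P = 12.4 + 0.208Q.
Competitive equilibrium: 29.25 − 0.2Q = 12.4 + 0.208Q → Q* = 41.299, P* = 20.9902.
At the ceiling P = 16.2, quantity supplied = (16.2 − 12.4)/0.208 = 18.2692.
Willingness to pay at Q' = 18.2692: 29.25 − 0.2·18.2692 = 25.5962.
ΔQ = 41.299 − 18.2692 = 23.0298; wedge = 25.5962 − 16.2 = 9.3962.
Deadweight loss = ½ × 23.0298 × 9.3962 = 108.20.

108.20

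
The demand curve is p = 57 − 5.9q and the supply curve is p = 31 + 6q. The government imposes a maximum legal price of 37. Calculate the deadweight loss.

8.35

Competitive equilibrium: 57 − 5.9q = 31 + 6q → q* = 2.1849, p* = 44.1092.
At the ceiling p = 37, quantity supplied = (37 − 31)/6 = 1.
Willingness to pay at q' = 1: 57 − 5.9·1 = 51.1.
Δq = 2.1849 − 1 = 1.1849; wedge = 51.1 − 37 = 14.1.
DWL = ½ × 1.1849 × 14.1 = 8.35.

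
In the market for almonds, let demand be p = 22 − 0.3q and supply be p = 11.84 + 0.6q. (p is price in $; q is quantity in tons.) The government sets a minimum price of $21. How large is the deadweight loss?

$28.48

Competitive equilibrium: 22 − 0.3q = 11.84 + 0.6q → q* = 11.2889, p* = 18.6133.
At the floor p = 21, quantity demanded = (22 − 21)/0.3 = 3.3333.
Sellers' marginal cost at q' = 3.3333: 11.84 + 0.6·3.3333 = 13.84.
Δq = 11.2889 − 3.3333 = 7.9556; wedge = 21 − 13.84 = 7.16.
DWL = ½ × 7.9556 × 7.16 = $28.48.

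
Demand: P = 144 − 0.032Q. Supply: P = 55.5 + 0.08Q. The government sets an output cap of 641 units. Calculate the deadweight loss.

Competitive equilibrium: 144 − 0.032Q = 55.5 + 0.08Q → Q* = 790.1786, P* = 118.7143.
At Q = 641: demand price = 144 − 0.032·641 = 123.488; supply price = 55.5 + 0.08·641 = 106.78.
ΔQ = 790.1786 − 641 = 149.1786; wedge = 123.488 − 106.78 = 16.708.
DWL = ½ × 149.1786 × 16.708 = 1246.24.

1246.24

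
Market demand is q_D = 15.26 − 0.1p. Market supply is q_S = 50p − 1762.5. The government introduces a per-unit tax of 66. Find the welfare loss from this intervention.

217.37

In inverse form: demand p = 152.6 − 10q, supply p = 35.25 + 0.02q.
Competitive equilibrium: 152.6 − 10q = 35.25 + 0.02q → q* = 11.71158, p* = 35.48423.
With the tax, the buyer price exceeds the seller price by 66: (152.6 − 10q) − (35.25 + 0.02q) = 66 → q' = 5.12475.
Δq = 11.71158 − 5.12475 = 6.58683; the wedge equals the tax, 66.
Deadweight loss = ½ × 6.58683 × 66 = 217.37.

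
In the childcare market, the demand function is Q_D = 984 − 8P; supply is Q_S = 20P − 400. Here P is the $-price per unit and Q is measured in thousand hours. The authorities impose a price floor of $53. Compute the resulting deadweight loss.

$71.43 thousand

In inverse form: demand P = 123 − 0.125Q, supply P = 20 + 0.05Q.
Competitive equilibrium: 123 − 0.125Q = 20 + 0.05Q → Q* = 588.5714, P* = 49.4286.
At the floor P = 53, quantity demanded = (123 − 53)/0.125 = 560.
Sellers' marginal cost at Q' = 560: 20 + 0.05·560 = 48.
ΔQ = 588.5714 − 560 = 28.5714; wedge = 53 − 48 = 5.
DWL = ½ × 28.5714 × 5 = $71.43 thousand.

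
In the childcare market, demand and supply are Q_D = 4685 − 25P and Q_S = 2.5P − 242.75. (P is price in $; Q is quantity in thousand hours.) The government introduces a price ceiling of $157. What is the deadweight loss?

$677.10 thousand

In inverse form: demand P = 187.4 − 0.04Q, supply P = 97.1 + 0.4Q.
Competitive equilibrium: 187.4 − 0.04Q = 97.1 + 0.4Q → Q* = 205.2273, P* = 179.1909.
At the ceiling P = 157, quantity supplied = (157 − 97.1)/0.4 = 149.75.
Willingness to pay at Q' = 149.75: 187.4 − 0.04·149.75 = 181.41.
ΔQ = 205.2273 − 149.75 = 55.4773; wedge = 181.41 − 157 = 24.41.
Welfare loss = ½ × 55.4773 × 24.41 = $677.10 thousand.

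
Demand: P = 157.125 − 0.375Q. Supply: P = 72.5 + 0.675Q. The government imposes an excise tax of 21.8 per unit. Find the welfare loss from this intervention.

226.30

Competitive equilibrium: 157.125 − 0.375Q = 72.5 + 0.675Q → Q* = 80.5952, P* = 126.9018.
With the tax, the buyer price exceeds the seller price by 21.8: (157.125 − 0.375Q) − (72.5 + 0.675Q) = 21.8 → Q' = 59.8333.
ΔQ = 80.5952 − 59.8333 = 20.7619; the wedge equals the tax, 21.8.
The triangle = ½ × 20.7619 × 21.8 = 226.30.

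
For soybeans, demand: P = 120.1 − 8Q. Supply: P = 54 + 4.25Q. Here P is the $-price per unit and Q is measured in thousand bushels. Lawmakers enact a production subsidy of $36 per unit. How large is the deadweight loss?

$52.90 thousand

Competitive equilibrium: 120.1 − 8Q = 54 + 4.25Q → Q* = 5.3959, P* = 76.9327.
The subsidy lowers effective supply by 36: P = 18 + 4.25Q.
New quantity: 120.1 − 8Q = 18 + 4.25Q → Q' = 8.3347.
Overproduction ΔQ = 8.3347 − 5.3959 = 2.9388; wedge = subsidy = 36.
Welfare loss = ½ × 2.9388 × 36 = $52.90 thousand.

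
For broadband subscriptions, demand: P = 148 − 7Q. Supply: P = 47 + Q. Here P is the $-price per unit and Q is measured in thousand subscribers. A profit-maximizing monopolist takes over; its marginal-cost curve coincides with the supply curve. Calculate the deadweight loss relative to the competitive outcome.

$138.85 thousand

Competitive equilibrium: 148 − 7Q = 47 + Q → Q* = 12.625, P* = 59.625.
Marginal revenue: MR = 148 − 14Q. Set MR = MC: 148 − 14Q = 47 + Q → Q_m = 6.7333.
Price P_m = 148 − 7·6.7333 = 100.8669; MC(Q_m) = 47 + 1·6.7333 = 53.7333.
Competitive Q* = 12.625, so ΔQ = 5.8917; wedge = 100.8669 − 53.7333 = 47.1336.
DWL = ½ × 5.8917 × 47.1336 = $138.85 thousand.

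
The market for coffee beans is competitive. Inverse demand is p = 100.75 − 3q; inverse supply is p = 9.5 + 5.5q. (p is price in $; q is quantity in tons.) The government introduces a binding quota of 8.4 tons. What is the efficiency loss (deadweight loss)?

Competitive equilibrium: 100.75 − 3q = 9.5 + 5.5q → q* = 10.7353, p* = 68.5441.
At q = 8.4: demand price = 100.75 − 3·8.4 = 75.55; supply price = 9.5 + 5.5·8.4 = 55.7.
Δq = 10.7353 − 8.4 = 2.3353; wedge = 75.55 − 55.7 = 19.85.
The triangle = ½ × 2.3353 × 19.85 = $23.18.

$23.18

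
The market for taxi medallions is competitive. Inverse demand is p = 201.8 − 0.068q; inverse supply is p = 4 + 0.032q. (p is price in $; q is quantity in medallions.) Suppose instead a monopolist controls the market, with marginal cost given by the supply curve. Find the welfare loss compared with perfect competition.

$32049.54

Competitive equilibrium: 201.8 − 0.068q = 4 + 0.032q → q* = 1978, p* = 67.296.
Marginal revenue: MR = 201.8 − 0.136q. Set MR = MC: 201.8 − 0.136q = 4 + 0.032q → q_m = 1177.381.
Price p_m = 201.8 − 0.068·1177.381 = 121.7381; MC(q_m) = 4 + 0.032·1177.381 = 41.6762.
Competitive q* = 1978, so Δq = 800.619; wedge = 121.7381 − 41.6762 = 80.0619.
DWL = ½ × 800.619 × 80.0619 = $32049.54.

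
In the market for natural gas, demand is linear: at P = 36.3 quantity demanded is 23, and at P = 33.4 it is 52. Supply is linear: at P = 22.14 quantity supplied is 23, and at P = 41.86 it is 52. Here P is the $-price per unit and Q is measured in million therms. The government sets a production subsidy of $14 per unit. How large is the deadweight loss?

Demand slope = (33.4 − 36.3)/(52 − 23) = −0.1, so P = 38.6 − 0.1Q.
Supply slope = (41.86 − 22.14)/(52 − 23) = 0.68, so P = 6.5 + 0.68Q.
Competitive equilibrium: 38.6 − 0.1Q = 6.5 + 0.68Q → Q* = 41.1538, P* = 34.4846.
The subsidy lowers effective supply by 14: P = 0.68Q − 7.5.
New quantity: 38.6 − 0.1Q = 0.68Q − 7.5 → Q' = 59.1026.
Overproduction ΔQ = 59.1026 − 41.1538 = 17.9488; wedge = subsidy = 14.
DWL = ½ × 17.9488 × 14 = $125.64 million.

$125.64 million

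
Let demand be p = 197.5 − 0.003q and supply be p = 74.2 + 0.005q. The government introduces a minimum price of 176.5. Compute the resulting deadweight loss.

Competitive equilibrium: 197.5 − 0.003q = 74.2 + 0.005q → q* = 15412.5, p* = 151.2625.
At the floor p = 176.5, quantity demanded = (197.5 − 176.5)/0.003 = 7000.
Sellers' marginal cost at q' = 7000: 74.2 + 0.005·7000 = 109.2.
Δq = 15412.5 − 7000 = 8412.5; wedge = 176.5 − 109.2 = 67.3.
The triangle = ½ × 8412.5 × 67.3 = 283080.625.

283080.625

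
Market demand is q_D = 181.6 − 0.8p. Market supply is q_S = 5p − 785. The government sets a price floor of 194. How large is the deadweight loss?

346.95

In inverse form: demand p = 227 − 1.25q, supply p = 157 + 0.2q.
Competitive equilibrium: 227 − 1.25q = 157 + 0.2q → q* = 48.2759, p* = 166.6552.
At the floor p = 194, quantity demanded = (227 − 194)/1.25 = 26.4.
Sellers' marginal cost at q' = 26.4: 157 + 0.2·26.4 = 162.28.
Δq = 48.2759 − 26.4 = 21.8759; wedge = 194 − 162.28 = 31.72.
Deadweight loss = ½ × 21.8759 × 31.72 = 346.95.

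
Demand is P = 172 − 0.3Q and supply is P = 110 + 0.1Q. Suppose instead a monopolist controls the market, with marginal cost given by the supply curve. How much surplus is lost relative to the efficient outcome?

Competitive equilibrium: 172 − 0.3Q = 110 + 0.1Q → Q* = 155, P* = 125.5.
Marginal revenue: MR = 172 − 0.6Q. Set MR = MC: 172 − 0.6Q = 110 + 0.1Q → Q_m = 88.5714.
Price P_m = 172 − 0.3·88.5714 = 145.4286; MC(Q_m) = 110 + 0.1·88.5714 = 118.8571.
Competitive Q* = 155, so ΔQ = 66.4286; wedge = 145.4286 − 118.8571 = 26.5715.
Welfare loss = ½ × 66.4286 × 26.5715 = 882.55.

882.55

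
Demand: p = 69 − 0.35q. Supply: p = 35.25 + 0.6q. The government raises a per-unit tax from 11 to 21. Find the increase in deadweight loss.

Competitive equilibrium: 69 − 0.35q = 35.25 + 0.6q → q* = 35.5263, p* = 56.5658.
For a per-unit tax t: Δq = t/0.95, so DWL = ½·t·(t/0.95) = t²/1.9.
At t = 11: DWL = 63.684. At t = 21: DWL = 232.105.
Increase = 232.105 − 63.684 = 168.42.

168.42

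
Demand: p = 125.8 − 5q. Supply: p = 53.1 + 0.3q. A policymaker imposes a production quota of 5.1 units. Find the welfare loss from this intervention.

196.77

Competitive equilibrium: 125.8 − 5q = 53.1 + 0.3q → q* = 13.717, p* = 57.2151.
At q = 5.1: demand price = 125.8 − 5·5.1 = 100.3; supply price = 53.1 + 0.3·5.1 = 54.63.
Δq = 13.717 − 5.1 = 8.617; wedge = 100.3 − 54.63 = 45.67.
DWL = ½ × 8.617 × 45.67 = 196.77.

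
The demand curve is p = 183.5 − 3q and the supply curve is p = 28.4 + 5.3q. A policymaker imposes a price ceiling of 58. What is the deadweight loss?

712.38

Competitive equilibrium: 183.5 − 3q = 28.4 + 5.3q → q* = 18.6867, p* = 127.4398.
At the ceiling p = 58, quantity supplied = (58 − 28.4)/5.3 = 5.5849.
Willingness to pay at q' = 5.5849: 183.5 − 3·5.5849 = 166.7453.
Δq = 18.6867 − 5.5849 = 13.1018; wedge = 166.7453 − 58 = 108.7453.
DWL = ½ × 13.1018 × 108.7453 = 712.38.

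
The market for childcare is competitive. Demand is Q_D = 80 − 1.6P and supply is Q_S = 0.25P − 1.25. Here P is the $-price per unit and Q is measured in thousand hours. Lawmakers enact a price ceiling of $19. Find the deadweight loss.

$89.75 thousand

In inverse form: demand P = 50 − 0.625Q, supply P = 5 + 4Q.
Competitive equilibrium: 50 − 0.625Q = 5 + 4Q → Q* = 9.7297, P* = 43.9189.
At the ceiling P = 19, quantity supplied = (19 − 5)/4 = 3.5.
Willingness to pay at Q' = 3.5: 50 − 0.625·3.5 = 47.8125.
ΔQ = 9.7297 − 3.5 = 6.2297; wedge = 47.8125 − 19 = 28.8125.
The triangle = ½ × 6.2297 × 28.8125 = $89.75 thousand.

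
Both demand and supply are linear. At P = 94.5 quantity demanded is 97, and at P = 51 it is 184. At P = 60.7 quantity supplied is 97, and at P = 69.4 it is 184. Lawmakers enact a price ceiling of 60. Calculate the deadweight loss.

1203.33

Demand slope = (51 − 94.5)/(184 − 97) = −0.5, so P = 143 − 0.5Q.
Supply slope = (69.4 − 60.7)/(184 − 97) = 0.1, so P = 51 + 0.1Q.
Competitive equilibrium: 143 − 0.5Q = 51 + 0.1Q → Q* = 153.3333, P* = 66.3333.
At the ceiling P = 60, quantity supplied = (60 − 51)/0.1 = 90.
Willingness to pay at Q' = 90: 143 − 0.5·90 = 98.
ΔQ = 153.3333 − 90 = 63.3333; wedge = 98 − 60 = 38.
The triangle = ½ × 63.3333 × 38 = 1203.33.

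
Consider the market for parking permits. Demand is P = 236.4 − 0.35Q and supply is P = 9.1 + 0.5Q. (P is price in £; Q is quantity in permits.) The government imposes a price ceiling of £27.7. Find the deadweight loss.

£22523.92

Competitive equilibrium: 236.4 − 0.35Q = 9.1 + 0.5Q → Q* = 267.4118, P* = 142.8059.
At the ceiling P = 27.7, quantity supplied = (27.7 − 9.1)/0.5 = 37.2.
Willingness to pay at Q' = 37.2: 236.4 − 0.35·37.2 = 223.38.
ΔQ = 267.4118 − 37.2 = 230.2118; wedge = 223.38 − 27.7 = 195.68.
Welfare loss = ½ × 230.2118 × 195.68 = £22523.92.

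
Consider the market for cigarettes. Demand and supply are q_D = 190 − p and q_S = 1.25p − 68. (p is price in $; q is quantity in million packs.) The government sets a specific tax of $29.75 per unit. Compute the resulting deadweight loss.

$245.85 million

In inverse form: demand p = 190 − q, supply p = 54.4 + 0.8q.
Competitive equilibrium: 190 − q = 54.4 + 0.8q → q* = 75.3333, p* = 114.6667.
With the tax, the buyer price exceeds the seller price by 29.75: (190 − q) − (54.4 + 0.8q) = 29.75 → q' = 58.8056.
Δq = 75.3333 − 58.8056 = 16.5277; the wedge equals the tax, 29.75.
Welfare loss = ½ × 16.5277 × 29.75 = $245.85 million.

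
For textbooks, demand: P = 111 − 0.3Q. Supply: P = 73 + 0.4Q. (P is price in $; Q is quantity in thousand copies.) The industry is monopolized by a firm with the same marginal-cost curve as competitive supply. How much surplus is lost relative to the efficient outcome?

Competitive equilibrium: 111 − 0.3Q = 73 + 0.4Q → Q* = 54.2857, P* = 94.7143.
Marginal revenue: MR = 111 − 0.6Q. Set MR = MC: 111 − 0.6Q = 73 + 0.4Q → Q_m = 38.
Price P_m = 111 − 0.3·38 = 99.6; MC(Q_m) = 73 + 0.4·38 = 88.2.
Competitive Q* = 54.2857, so ΔQ = 16.2857; wedge = 99.6 − 88.2 = 11.4.
Welfare loss = ½ × 16.2857 × 11.4 = $92.83 thousand.

$92.83 thousand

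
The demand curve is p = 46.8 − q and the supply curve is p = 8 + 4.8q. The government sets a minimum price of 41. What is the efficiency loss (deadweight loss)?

2.30

Competitive equilibrium: 46.8 − q = 8 + 4.8q → q* = 6.6897, p* = 40.1103.
At the floor p = 41, quantity demanded = (46.8 − 41)/1 = 5.8.
Sellers' marginal cost at q' = 5.8: 8 + 4.8·5.8 = 35.84.
Δq = 6.6897 − 5.8 = 0.8897; wedge = 41 − 35.84 = 5.16.
The triangle = ½ × 0.8897 × 5.16 = 2.30.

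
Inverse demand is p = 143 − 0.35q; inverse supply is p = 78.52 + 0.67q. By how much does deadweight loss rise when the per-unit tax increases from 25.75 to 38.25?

392.16

Competitive equilibrium: 143 − 0.35q = 78.52 + 0.67q → q* = 63.2157, p* = 120.8745.
For a per-unit tax t: Δq = t/1.02, so DWL = ½·t·(t/1.02) = t²/2.04.
At t = 25.75: DWL = 325.031. At t = 38.25: DWL = 717.188.
Increase = 717.188 − 325.031 = 392.16.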